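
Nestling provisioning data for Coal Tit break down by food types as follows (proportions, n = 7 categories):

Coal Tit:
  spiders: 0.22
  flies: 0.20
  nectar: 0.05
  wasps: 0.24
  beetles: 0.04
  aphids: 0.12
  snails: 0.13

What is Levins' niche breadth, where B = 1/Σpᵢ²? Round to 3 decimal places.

5.513

Σpᵢ² = 0.22² + 0.20² + 0.05² + 0.24² + 0.04² + 0.12² + 0.13² = 0.0484 + 0.0400 + 0.0025 + 0.0576 + 0.0016 + 0.0144 + 0.0169 = 0.1814
B = 1 / 0.1814 = 5.51268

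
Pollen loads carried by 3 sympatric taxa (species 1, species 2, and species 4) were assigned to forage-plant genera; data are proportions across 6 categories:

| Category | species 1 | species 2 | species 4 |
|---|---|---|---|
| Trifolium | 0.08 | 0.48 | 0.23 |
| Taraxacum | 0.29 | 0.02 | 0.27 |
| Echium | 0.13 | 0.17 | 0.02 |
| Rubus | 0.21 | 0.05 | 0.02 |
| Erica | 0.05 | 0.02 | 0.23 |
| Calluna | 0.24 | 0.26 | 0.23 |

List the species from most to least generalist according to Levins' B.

Σp_1ᵢ² = 0.08² + 0.29² + 0.13² + 0.21² + 0.05² + 0.24² = 0.0064 + 0.0841 + 0.0169 + 0.0441 + 0.0025 + 0.0576 = 0.2116
B_1 = 1 / 0.2116 = 4.7259
Σp_2ᵢ² = 0.48² + 0.02² + 0.17² + 0.05² + 0.02² + 0.26² = 0.2304 + 0.0004 + 0.0289 + 0.0025 + 0.0004 + 0.0676 = 0.3302
B_2 = 1 / 0.3302 = 3.0285
Σp_4ᵢ² = 0.23² + 0.27² + 0.02² + 0.02² + 0.23² + 0.23² = 0.0529 + 0.0729 + 0.0004 + 0.0004 + 0.0529 + 0.0529 = 0.2324
B_4 = 1 / 0.2324 = 4.3029
Ranking by B (broadest → narrowest): species 1 (4.73) > species 4 (4.30) > species 2 (3.03)

species 1 > species 4 > species 2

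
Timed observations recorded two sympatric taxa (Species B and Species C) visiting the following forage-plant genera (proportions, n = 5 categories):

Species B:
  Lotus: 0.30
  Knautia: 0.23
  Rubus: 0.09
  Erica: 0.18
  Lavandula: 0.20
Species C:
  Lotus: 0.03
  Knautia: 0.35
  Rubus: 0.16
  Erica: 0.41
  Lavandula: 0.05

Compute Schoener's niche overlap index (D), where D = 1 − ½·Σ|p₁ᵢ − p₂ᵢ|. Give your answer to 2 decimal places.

0.58

Σ|p₁ᵢ − p₂ᵢ| = 0.27 + 0.12 + 0.07 + 0.23 + 0.15 = 0.84
D = 1 − ½ × 0.84 = 1 − 0.420 = 0.5800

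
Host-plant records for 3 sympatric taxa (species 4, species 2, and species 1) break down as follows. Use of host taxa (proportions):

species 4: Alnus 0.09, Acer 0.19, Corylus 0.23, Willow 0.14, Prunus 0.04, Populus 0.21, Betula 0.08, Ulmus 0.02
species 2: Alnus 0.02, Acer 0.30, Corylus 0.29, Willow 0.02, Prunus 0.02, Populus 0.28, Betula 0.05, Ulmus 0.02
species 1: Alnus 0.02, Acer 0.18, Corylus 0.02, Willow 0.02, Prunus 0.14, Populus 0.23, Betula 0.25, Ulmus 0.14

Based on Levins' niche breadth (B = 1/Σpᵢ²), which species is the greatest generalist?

species 4

Σp_4ᵢ² = 0.09² + 0.19² + 0.23² + 0.14² + 0.04² + 0.21² + 0.08² + 0.02² = 0.0081 + 0.0361 + 0.0529 + 0.0196 + 0.0016 + 0.0441 + 0.0064 + 0.0004 = 0.1692
B_4 = 1 / 0.1692 = 5.9102
Σp_2ᵢ² = 0.02² + 0.30² + 0.29² + 0.02² + 0.02² + 0.28² + 0.05² + 0.02² = 0.0004 + 0.0900 + 0.0841 + 0.0004 + 0.0004 + 0.0784 + 0.0025 + 0.0004 = 0.2566
B_2 = 1 / 0.2566 = 3.8971
Σp_1ᵢ² = 0.02² + 0.18² + 0.02² + 0.02² + 0.14² + 0.23² + 0.25² + 0.14² = 0.0004 + 0.0324 + 0.0004 + 0.0004 + 0.0196 + 0.0529 + 0.0625 + 0.0196 = 0.1882
B_1 = 1 / 0.1882 = 5.3135
Highest B → broadest niche (most generalist): species 4 (B = 5.91).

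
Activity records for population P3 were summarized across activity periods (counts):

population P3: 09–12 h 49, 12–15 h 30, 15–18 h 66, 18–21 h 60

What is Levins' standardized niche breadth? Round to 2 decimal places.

0.91

Proportions for population P3 (n=205): 49/205=0.2390, 30/205=0.1463, 66/205=0.3220, 60/205=0.2927
Σpᵢ² = 0.2390² + 0.1463² + 0.3220² + 0.2927² = 0.057121 + 0.021404 + 0.103684 + 0.085673 = 0.267882
B = 1 / 0.267882 = 3.7330
Bₛ = (B − 1)/(n − 1) = (3.7330 − 1)/(4 − 1) = 2.7330/3 = 0.9110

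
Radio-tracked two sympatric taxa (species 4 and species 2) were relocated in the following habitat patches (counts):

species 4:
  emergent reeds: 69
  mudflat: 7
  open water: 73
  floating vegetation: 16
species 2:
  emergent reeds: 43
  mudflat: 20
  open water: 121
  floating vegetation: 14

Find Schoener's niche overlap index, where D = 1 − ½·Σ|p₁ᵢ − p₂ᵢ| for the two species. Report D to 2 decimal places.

0.77

Proportions for species 4 (n=165): 69/165=0.4182, 7/165=0.0424, 73/165=0.4424, 16/165=0.0970
Proportions for species 2 (n=198): 43/198=0.2172, 20/198=0.1010, 121/198=0.6111, 14/198=0.0707
Σ|p₁ᵢ − p₂ᵢ| = 0.2010 + 0.0586 + 0.1687 + 0.0263 = 0.4546
D = 1 − ½ × 0.4546 = 1 − 0.22730 = 0.77270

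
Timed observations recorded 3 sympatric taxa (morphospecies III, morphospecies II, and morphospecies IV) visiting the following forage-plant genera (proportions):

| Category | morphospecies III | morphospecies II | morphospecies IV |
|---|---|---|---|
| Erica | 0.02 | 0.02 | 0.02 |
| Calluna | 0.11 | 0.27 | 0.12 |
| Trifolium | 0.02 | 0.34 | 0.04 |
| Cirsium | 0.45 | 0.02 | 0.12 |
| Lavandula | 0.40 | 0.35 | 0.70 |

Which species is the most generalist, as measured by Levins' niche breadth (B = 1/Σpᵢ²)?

morphospecies II

Σp_IIIᵢ² = 0.02² + 0.11² + 0.02² + 0.45² + 0.40² = 0.0004 + 0.0121 + 0.0004 + 0.2025 + 0.1600 = 0.3754
B_III = 1 / 0.3754 = 2.6638
Σp_IIᵢ² = 0.02² + 0.27² + 0.34² + 0.02² + 0.35² = 0.0004 + 0.0729 + 0.1156 + 0.0004 + 0.1225 = 0.3118
B_II = 1 / 0.3118 = 3.2072
Σp_IVᵢ² = 0.02² + 0.12² + 0.04² + 0.12² + 0.70² = 0.0004 + 0.0144 + 0.0016 + 0.0144 + 0.4900 = 0.5208
B_IV = 1 / 0.5208 = 1.9201
Highest B → broadest niche (most generalist): morphospecies II (B = 3.21).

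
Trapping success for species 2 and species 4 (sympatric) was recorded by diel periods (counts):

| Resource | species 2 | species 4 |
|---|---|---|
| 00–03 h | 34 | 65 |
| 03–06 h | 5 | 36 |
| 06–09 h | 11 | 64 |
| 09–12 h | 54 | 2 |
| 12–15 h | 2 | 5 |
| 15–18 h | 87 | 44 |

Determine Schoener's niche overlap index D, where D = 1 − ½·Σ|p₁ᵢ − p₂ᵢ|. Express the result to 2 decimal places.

0.48

Proportions for species 2 (n=193): 34/193=0.1762, 5/193=0.0259, 11/193=0.0570, 54/193=0.2798, 2/193=0.0104, 87/193=0.4508
Proportions for species 4 (n=216): 65/216=0.3009, 36/216=0.1667, 64/216=0.2963, 2/216=0.0093, 5/216=0.0231, 44/216=0.2037
Σ|p₁ᵢ − p₂ᵢ| = 0.1247 + 0.1408 + 0.2393 + 0.2705 + 0.0127 + 0.2471 = 1.0351
D = 1 − ½ × 1.0351 = 1 − 0.51755 = 0.48245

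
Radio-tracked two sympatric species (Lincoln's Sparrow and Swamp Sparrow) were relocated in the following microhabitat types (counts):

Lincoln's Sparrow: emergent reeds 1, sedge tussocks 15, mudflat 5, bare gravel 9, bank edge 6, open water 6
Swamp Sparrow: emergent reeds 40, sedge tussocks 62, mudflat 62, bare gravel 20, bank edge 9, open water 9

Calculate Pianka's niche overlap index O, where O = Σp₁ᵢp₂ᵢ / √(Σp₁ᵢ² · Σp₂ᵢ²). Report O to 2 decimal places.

Proportions for Lincoln's Sparrow (n=42): 1/42=0.0238, 15/42=0.3571, 5/42=0.1190, 9/42=0.2143, 6/42=0.1429, 6/42=0.1429
Proportions for Swamp Sparrow (n=202): 40/202=0.1980, 62/202=0.3069, 62/202=0.3069, 20/202=0.0990, 9/202=0.0446, 9/202=0.0446
Σ p₁ᵢp₂ᵢ = 0.004712 + 0.109594 + 0.036521 + 0.021216 + 0.006373 + 0.006373 = 0.184789
Σp_1ᵢ² = 0.0238² + 0.3571² + 0.1190² + 0.2143² + 0.1429² + 0.1429² = 0.000566 + 0.127520 + 0.014161 + 0.045924 + 0.020420 + 0.020420 = 0.229011
Σp_2ᵢ² = 0.1980² + 0.3069² + 0.3069² + 0.0990² + 0.0446² + 0.0446² = 0.039204 + 0.094188 + 0.094188 + 0.009801 + 0.001989 + 0.001989 = 0.241359
O = 0.184789 / √(0.229011 × 0.241359) = 0.184789 / 0.2351039 = 0.7860

0.79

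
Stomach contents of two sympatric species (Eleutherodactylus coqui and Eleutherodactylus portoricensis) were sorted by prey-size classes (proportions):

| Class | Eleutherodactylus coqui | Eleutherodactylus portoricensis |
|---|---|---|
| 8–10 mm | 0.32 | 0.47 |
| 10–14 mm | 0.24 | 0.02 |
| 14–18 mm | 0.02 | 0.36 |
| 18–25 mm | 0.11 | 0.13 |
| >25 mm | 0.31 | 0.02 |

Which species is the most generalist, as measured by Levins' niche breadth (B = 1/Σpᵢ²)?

Σp_coquᵢ² = 0.32² + 0.24² + 0.02² + 0.11² + 0.31² = 0.1024 + 0.0576 + 0.0004 + 0.0121 + 0.0961 = 0.2686
B_coqu = 1 / 0.2686 = 3.7230
Σp_portᵢ² = 0.47² + 0.02² + 0.36² + 0.13² + 0.02² = 0.2209 + 0.0004 + 0.1296 + 0.0169 + 0.0004 = 0.3682
B_port = 1 / 0.3682 = 2.7159
Highest B → broadest niche (most generalist): Eleutherodactylus coqui (B = 3.72).

Eleutherodactylus coqui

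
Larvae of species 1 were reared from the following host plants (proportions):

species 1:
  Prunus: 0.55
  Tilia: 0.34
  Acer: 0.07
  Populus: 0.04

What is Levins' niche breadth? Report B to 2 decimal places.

Σpᵢ² = 0.55² + 0.34² + 0.07² + 0.04² = 0.3025 + 0.1156 + 0.0049 + 0.0016 = 0.4246
B = 1 / 0.4246 = 2.3552

2.36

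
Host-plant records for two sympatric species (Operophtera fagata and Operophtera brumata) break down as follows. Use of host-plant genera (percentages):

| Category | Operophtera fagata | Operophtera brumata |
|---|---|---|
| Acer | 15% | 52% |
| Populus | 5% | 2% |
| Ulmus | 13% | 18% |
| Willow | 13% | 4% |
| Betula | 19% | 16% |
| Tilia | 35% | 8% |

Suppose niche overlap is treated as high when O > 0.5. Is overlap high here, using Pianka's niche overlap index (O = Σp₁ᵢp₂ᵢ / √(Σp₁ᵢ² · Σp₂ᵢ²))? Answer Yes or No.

Yes

Convert percentages to proportions (divide by 100).
Σ p₁ᵢp₂ᵢ = 0.0780 + 0.0010 + 0.0234 + 0.0052 + 0.0304 + 0.0280 = 0.1660
Σp_1ᵢ² = 0.15² + 0.05² + 0.13² + 0.13² + 0.19² + 0.35² = 0.0225 + 0.0025 + 0.0169 + 0.0169 + 0.0361 + 0.1225 = 0.2174
Σp_2ᵢ² = 0.52² + 0.02² + 0.18² + 0.04² + 0.16² + 0.08² = 0.2704 + 0.0004 + 0.0324 + 0.0016 + 0.0256 + 0.0064 = 0.3368
O = 0.1660 / √(0.2174 × 0.3368) = 0.1660 / 0.27059 = 0.6135
O = 0.6135 > 0.5 → Yes.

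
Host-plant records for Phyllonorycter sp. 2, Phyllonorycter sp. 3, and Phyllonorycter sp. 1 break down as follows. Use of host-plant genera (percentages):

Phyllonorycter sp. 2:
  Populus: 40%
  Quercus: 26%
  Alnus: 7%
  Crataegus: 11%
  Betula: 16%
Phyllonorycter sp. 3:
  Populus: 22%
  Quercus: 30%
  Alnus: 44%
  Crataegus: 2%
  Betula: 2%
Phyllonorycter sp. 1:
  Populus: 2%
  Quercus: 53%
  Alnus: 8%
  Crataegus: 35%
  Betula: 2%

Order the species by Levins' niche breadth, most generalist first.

Convert percentages to proportions (divide by 100).
Σp_2ᵢ² = 0.40² + 0.26² + 0.07² + 0.11² + 0.16² = 0.1600 + 0.0676 + 0.0049 + 0.0121 + 0.0256 = 0.2702
B_2 = 1 / 0.2702 = 3.7010
Σp_3ᵢ² = 0.22² + 0.30² + 0.44² + 0.02² + 0.02² = 0.0484 + 0.0900 + 0.1936 + 0.0004 + 0.0004 = 0.3328
B_3 = 1 / 0.3328 = 3.0048
Σp_1ᵢ² = 0.02² + 0.53² + 0.08² + 0.35² + 0.02² = 0.0004 + 0.2809 + 0.0064 + 0.1225 + 0.0004 = 0.4106
B_1 = 1 / 0.4106 = 2.4355
Ranking by B (broadest → narrowest): Phyllonorycter sp. 2 (3.70) > Phyllonorycter sp. 3 (3.00) > Phyllonorycter sp. 1 (2.44)

Phyllonorycter sp. 2 > Phyllonorycter sp. 3 > Phyllonorycter sp. 1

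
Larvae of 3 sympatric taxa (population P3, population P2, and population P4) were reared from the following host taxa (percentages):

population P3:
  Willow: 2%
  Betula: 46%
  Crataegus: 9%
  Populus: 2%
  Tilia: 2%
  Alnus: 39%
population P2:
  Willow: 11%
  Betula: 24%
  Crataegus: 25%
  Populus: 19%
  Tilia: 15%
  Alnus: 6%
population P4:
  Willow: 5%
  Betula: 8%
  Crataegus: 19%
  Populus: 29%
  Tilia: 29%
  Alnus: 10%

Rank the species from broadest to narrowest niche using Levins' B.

Convert percentages to proportions (divide by 100).
Σp_P3ᵢ² = 0.02² + 0.46² + 0.09² + 0.02² + 0.02² + 0.39² = 0.0004 + 0.2116 + 0.0081 + 0.0004 + 0.0004 + 0.1521 = 0.3730
B_P3 = 1 / 0.3730 = 2.6810
Σp_P2ᵢ² = 0.11² + 0.24² + 0.25² + 0.19² + 0.15² + 0.06² = 0.0121 + 0.0576 + 0.0625 + 0.0361 + 0.0225 + 0.0036 = 0.1944
B_P2 = 1 / 0.1944 = 5.1440
Σp_P4ᵢ² = 0.05² + 0.08² + 0.19² + 0.29² + 0.29² + 0.10² = 0.0025 + 0.0064 + 0.0361 + 0.0841 + 0.0841 + 0.0100 = 0.2232
B_P4 = 1 / 0.2232 = 4.4803
Ranking by B (broadest → narrowest): population P2 (5.14) > population P4 (4.48) > population P3 (2.68)

population P2 > population P4 > population P3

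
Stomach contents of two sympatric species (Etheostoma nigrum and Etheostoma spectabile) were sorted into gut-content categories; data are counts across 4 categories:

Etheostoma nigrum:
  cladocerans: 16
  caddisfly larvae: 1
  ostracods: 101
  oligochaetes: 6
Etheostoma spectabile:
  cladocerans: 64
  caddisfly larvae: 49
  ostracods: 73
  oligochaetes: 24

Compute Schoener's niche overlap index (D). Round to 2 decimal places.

0.53

Proportions for Etheostoma nigrum (n=124): 16/124=0.1290, 1/124=0.0081, 101/124=0.8145, 6/124=0.0484
Proportions for Etheostoma spectabile (n=210): 64/210=0.3048, 49/210=0.2333, 73/210=0.3476, 24/210=0.1143
Σ|p₁ᵢ − p₂ᵢ| = 0.1758 + 0.2252 + 0.4669 + 0.0659 = 0.9338
D = 1 − ½ × 0.9338 = 1 − 0.46690 = 0.53310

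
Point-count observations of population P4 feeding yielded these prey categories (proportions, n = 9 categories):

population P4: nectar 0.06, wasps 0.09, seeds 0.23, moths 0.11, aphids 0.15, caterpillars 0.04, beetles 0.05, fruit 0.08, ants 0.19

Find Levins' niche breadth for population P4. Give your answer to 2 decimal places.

Σpᵢ² = 0.06² + 0.09² + 0.23² + 0.11² + 0.15² + 0.04² + 0.05² + 0.08² + 0.19² = 0.0036 + 0.0081 + 0.0529 + 0.0121 + 0.0225 + 0.0016 + 0.0025 + 0.0064 + 0.0361 = 0.1458
B = 1 / 0.1458 = 6.8587

6.86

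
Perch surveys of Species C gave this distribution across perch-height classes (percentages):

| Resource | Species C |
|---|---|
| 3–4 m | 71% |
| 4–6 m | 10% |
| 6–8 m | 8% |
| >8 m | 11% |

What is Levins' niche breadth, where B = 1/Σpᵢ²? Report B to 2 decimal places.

1.88

Convert percentages to proportions (divide by 100).
Σpᵢ² = 0.71² + 0.10² + 0.08² + 0.11² = 0.5041 + 0.0100 + 0.0064 + 0.0121 = 0.5326
B = 1 / 0.5326 = 1.8776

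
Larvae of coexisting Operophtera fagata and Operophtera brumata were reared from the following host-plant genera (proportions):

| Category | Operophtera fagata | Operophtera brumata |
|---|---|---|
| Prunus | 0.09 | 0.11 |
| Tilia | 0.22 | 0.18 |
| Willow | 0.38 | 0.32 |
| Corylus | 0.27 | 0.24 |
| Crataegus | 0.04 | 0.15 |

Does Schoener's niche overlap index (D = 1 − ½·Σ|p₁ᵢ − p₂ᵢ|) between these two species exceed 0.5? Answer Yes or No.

Σ|p₁ᵢ − p₂ᵢ| = 0.02 + 0.04 + 0.06 + 0.03 + 0.11 = 0.26
D = 1 − ½ × 0.26 = 1 − 0.130 = 0.8700
D = 0.8700 > 0.5 → Yes.

Yes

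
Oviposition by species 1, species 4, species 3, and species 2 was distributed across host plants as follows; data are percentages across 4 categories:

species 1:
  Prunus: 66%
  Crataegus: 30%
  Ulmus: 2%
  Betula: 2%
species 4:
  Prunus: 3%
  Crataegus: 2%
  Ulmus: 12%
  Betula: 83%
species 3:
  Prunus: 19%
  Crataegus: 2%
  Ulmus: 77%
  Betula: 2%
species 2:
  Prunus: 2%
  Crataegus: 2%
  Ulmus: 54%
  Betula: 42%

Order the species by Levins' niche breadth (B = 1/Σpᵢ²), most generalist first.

species 2 > species 1 > species 3 > species 4

Convert percentages to proportions (divide by 100).
Σp_1ᵢ² = 0.66² + 0.30² + 0.02² + 0.02² = 0.4356 + 0.0900 + 0.0004 + 0.0004 = 0.5264
B_1 = 1 / 0.5264 = 1.8997
Σp_4ᵢ² = 0.03² + 0.02² + 0.12² + 0.83² = 0.0009 + 0.0004 + 0.0144 + 0.6889 = 0.7046
B_4 = 1 / 0.7046 = 1.4192
Σp_3ᵢ² = 0.19² + 0.02² + 0.77² + 0.02² = 0.0361 + 0.0004 + 0.5929 + 0.0004 = 0.6298
B_3 = 1 / 0.6298 = 1.5878
Σp_2ᵢ² = 0.02² + 0.02² + 0.54² + 0.42² = 0.0004 + 0.0004 + 0.2916 + 0.1764 = 0.4688
B_2 = 1 / 0.4688 = 2.1331
Ranking by B (broadest → narrowest): species 2 (2.13) > species 1 (1.90) > species 3 (1.59) > species 4 (1.42)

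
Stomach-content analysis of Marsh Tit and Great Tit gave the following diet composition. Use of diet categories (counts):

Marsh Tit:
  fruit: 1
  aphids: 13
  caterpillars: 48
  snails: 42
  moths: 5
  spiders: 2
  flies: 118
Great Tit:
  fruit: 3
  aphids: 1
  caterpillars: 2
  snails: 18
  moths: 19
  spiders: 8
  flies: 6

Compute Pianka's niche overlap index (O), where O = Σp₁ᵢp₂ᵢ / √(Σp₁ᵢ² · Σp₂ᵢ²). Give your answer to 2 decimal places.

Proportions for Marsh Tit (n=229): 1/229=0.0044, 13/229=0.0568, 48/229=0.2096, 42/229=0.1834, 5/229=0.0218, 2/229=0.0087, 118/229=0.5153
Proportions for Great Tit (n=57): 3/57=0.0526, 1/57=0.0175, 2/57=0.0351, 18/57=0.3158, 19/57=0.3333, 8/57=0.1404, 6/57=0.1053
Σ p₁ᵢp₂ᵢ = 0.000231 + 0.000994 + 0.007357 + 0.057918 + 0.007266 + 0.001221 + 0.054261 = 0.129248
Σp_1ᵢ² = 0.0044² + 0.0568² + 0.2096² + 0.1834² + 0.0218² + 0.0087² + 0.5153² = 0.000019 + 0.003226 + 0.043932 + 0.033636 + 0.000475 + 0.000076 + 0.265534 = 0.346898
Σp_2ᵢ² = 0.0526² + 0.0175² + 0.0351² + 0.3158² + 0.3333² + 0.1404² + 0.1053² = 0.002767 + 0.000306 + 0.001232 + 0.099730 + 0.111089 + 0.019712 + 0.011088 = 0.245924
O = 0.129248 / √(0.346898 × 0.245924) = 0.129248 / 0.2920797 = 0.4425

0.44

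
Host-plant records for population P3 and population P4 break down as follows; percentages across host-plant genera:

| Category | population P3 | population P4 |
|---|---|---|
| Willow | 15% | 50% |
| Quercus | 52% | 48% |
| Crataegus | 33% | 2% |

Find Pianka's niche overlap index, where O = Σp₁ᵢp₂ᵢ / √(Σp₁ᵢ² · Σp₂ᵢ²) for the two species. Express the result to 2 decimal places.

0.75

Convert percentages to proportions (divide by 100).
Σ p₁ᵢp₂ᵢ = 0.0750 + 0.2496 + 0.0066 = 0.3312
Σp_1ᵢ² = 0.15² + 0.52² + 0.33² = 0.0225 + 0.2704 + 0.1089 = 0.4018
Σp_2ᵢ² = 0.50² + 0.48² + 0.02² = 0.2500 + 0.2304 + 0.0004 = 0.4808
O = 0.3312 / √(0.4018 × 0.4808) = 0.3312 / 0.43953 = 0.7535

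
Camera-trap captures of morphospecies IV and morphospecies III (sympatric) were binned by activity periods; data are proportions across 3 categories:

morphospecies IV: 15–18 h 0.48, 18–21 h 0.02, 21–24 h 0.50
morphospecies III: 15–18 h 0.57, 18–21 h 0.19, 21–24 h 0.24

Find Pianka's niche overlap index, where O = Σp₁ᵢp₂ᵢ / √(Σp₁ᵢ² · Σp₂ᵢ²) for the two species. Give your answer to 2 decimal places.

0.89

Σ p₁ᵢp₂ᵢ = 0.2736 + 0.0038 + 0.1200 = 0.3974
Σp_1ᵢ² = 0.48² + 0.02² + 0.50² = 0.2304 + 0.0004 + 0.2500 = 0.4808
Σp_2ᵢ² = 0.57² + 0.19² + 0.24² = 0.3249 + 0.0361 + 0.0576 = 0.4186
O = 0.3974 / √(0.4808 × 0.4186) = 0.3974 / 0.44862 = 0.8858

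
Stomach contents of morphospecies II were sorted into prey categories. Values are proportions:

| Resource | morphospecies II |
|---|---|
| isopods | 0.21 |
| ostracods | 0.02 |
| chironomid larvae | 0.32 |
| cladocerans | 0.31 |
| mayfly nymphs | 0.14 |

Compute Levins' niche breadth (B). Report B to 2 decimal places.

3.81

Σpᵢ² = 0.21² + 0.02² + 0.32² + 0.31² + 0.14² = 0.0441 + 0.0004 + 0.1024 + 0.0961 + 0.0196 = 0.2626
B = 1 / 0.2626 = 3.8081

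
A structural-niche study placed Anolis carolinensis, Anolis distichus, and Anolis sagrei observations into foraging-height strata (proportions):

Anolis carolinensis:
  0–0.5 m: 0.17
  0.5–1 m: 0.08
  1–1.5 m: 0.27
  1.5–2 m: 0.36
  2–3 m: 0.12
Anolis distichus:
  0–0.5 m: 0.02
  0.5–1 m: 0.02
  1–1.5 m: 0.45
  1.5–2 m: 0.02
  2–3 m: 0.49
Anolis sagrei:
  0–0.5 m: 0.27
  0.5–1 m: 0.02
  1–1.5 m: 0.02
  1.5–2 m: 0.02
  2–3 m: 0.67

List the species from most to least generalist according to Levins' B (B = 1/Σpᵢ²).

Σp_caroᵢ² = 0.17² + 0.08² + 0.27² + 0.36² + 0.12² = 0.0289 + 0.0064 + 0.0729 + 0.1296 + 0.0144 = 0.2522
B_caro = 1 / 0.2522 = 3.9651
Σp_distᵢ² = 0.02² + 0.02² + 0.45² + 0.02² + 0.49² = 0.0004 + 0.0004 + 0.2025 + 0.0004 + 0.2401 = 0.4438
B_dist = 1 / 0.4438 = 2.2533
Σp_sagrᵢ² = 0.27² + 0.02² + 0.02² + 0.02² + 0.67² = 0.0729 + 0.0004 + 0.0004 + 0.0004 + 0.4489 = 0.5230
B_sagr = 1 / 0.5230 = 1.9120
Ranking by B (broadest → narrowest): Anolis carolinensis (3.97) > Anolis distichus (2.25) > Anolis sagrei (1.91)

Anolis carolinensis > Anolis distichus > Anolis sagrei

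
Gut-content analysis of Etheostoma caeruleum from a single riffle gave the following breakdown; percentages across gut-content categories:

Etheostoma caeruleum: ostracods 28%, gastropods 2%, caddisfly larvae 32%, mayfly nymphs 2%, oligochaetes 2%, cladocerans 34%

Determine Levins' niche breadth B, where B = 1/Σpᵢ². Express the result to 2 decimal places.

Convert percentages to proportions (divide by 100).
Σpᵢ² = 0.28² + 0.02² + 0.32² + 0.02² + 0.02² + 0.34² = 0.0784 + 0.0004 + 0.1024 + 0.0004 + 0.0004 + 0.1156 = 0.2976
B = 1 / 0.2976 = 3.3602

3.36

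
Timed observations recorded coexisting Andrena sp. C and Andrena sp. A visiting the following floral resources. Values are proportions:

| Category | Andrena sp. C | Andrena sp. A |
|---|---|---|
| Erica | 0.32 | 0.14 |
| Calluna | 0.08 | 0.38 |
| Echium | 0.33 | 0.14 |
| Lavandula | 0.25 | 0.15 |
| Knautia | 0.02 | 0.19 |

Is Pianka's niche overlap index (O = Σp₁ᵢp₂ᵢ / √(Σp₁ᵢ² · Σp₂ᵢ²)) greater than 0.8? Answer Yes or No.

No

Σ p₁ᵢp₂ᵢ = 0.0448 + 0.0304 + 0.0462 + 0.0375 + 0.0038 = 0.1627
Σp_1ᵢ² = 0.32² + 0.08² + 0.33² + 0.25² + 0.02² = 0.1024 + 0.0064 + 0.1089 + 0.0625 + 0.0004 = 0.2806
Σp_2ᵢ² = 0.14² + 0.38² + 0.14² + 0.15² + 0.19² = 0.0196 + 0.1444 + 0.0196 + 0.0225 + 0.0361 = 0.2422
O = 0.1627 / √(0.2806 × 0.2422) = 0.1627 / 0.26069 = 0.6241
O = 0.6241 < 0.8 → No.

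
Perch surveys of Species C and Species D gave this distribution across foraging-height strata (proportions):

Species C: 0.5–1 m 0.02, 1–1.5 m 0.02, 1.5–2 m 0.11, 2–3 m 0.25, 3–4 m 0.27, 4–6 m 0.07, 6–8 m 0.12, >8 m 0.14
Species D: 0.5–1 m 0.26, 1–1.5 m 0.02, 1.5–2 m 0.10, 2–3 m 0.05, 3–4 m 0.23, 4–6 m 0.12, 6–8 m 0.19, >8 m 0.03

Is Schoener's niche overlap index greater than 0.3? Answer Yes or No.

Yes

Σ|p₁ᵢ − p₂ᵢ| = 0.24 + 0.00 + 0.01 + 0.20 + 0.04 + 0.05 + 0.07 + 0.11 = 0.72
D = 1 − ½ × 0.72 = 1 − 0.360 = 0.6400
D = 0.6400 > 0.3 → Yes.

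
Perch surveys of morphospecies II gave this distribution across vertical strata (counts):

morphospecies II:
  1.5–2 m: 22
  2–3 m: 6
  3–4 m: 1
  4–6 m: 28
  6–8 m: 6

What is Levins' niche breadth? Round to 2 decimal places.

Proportions for morphospecies II (n=63): 22/63=0.3492, 6/63=0.0952, 1/63=0.0159, 28/63=0.4444, 6/63=0.0952
Σpᵢ² = 0.3492² + 0.0952² + 0.0159² + 0.4444² + 0.0952² = 0.121941 + 0.009063 + 0.000253 + 0.197491 + 0.009063 = 0.337811
B = 1 / 0.337811 = 2.9602

2.96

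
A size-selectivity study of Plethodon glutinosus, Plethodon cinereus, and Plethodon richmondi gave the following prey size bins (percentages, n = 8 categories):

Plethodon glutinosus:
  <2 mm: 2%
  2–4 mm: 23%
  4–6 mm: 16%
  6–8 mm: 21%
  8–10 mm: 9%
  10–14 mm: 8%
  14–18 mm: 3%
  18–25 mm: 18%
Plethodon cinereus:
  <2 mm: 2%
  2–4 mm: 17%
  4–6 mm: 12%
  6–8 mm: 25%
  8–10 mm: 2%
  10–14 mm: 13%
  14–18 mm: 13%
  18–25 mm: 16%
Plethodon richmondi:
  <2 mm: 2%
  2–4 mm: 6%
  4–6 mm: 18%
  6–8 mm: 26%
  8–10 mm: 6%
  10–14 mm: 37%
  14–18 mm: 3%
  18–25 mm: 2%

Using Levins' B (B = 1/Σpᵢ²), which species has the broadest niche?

Convert percentages to proportions (divide by 100).
Σp_glutᵢ² = 0.02² + 0.23² + 0.16² + 0.21² + 0.09² + 0.08² + 0.03² + 0.18² = 0.0004 + 0.0529 + 0.0256 + 0.0441 + 0.0081 + 0.0064 + 0.0009 + 0.0324 = 0.1708
B_glut = 1 / 0.1708 = 5.8548
Σp_cineᵢ² = 0.02² + 0.17² + 0.12² + 0.25² + 0.02² + 0.13² + 0.13² + 0.16² = 0.0004 + 0.0289 + 0.0144 + 0.0625 + 0.0004 + 0.0169 + 0.0169 + 0.0256 = 0.1660
B_cine = 1 / 0.1660 = 6.0241
Σp_richᵢ² = 0.02² + 0.06² + 0.18² + 0.26² + 0.06² + 0.37² + 0.03² + 0.02² = 0.0004 + 0.0036 + 0.0324 + 0.0676 + 0.0036 + 0.1369 + 0.0009 + 0.0004 = 0.2458
B_rich = 1 / 0.2458 = 4.0683
Highest B → broadest niche (most generalist): Plethodon cinereus (B = 6.02).

Plethodon cinereus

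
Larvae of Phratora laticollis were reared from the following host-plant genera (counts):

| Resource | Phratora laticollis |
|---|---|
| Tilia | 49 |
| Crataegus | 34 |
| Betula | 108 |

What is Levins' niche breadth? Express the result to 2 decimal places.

Proportions for Phratora laticollis (n=191): 49/191=0.2565, 34/191=0.1780, 108/191=0.5654
Σpᵢ² = 0.2565² + 0.1780² + 0.5654² = 0.065792 + 0.031684 + 0.319677 = 0.417153
B = 1 / 0.417153 = 2.3972

2.40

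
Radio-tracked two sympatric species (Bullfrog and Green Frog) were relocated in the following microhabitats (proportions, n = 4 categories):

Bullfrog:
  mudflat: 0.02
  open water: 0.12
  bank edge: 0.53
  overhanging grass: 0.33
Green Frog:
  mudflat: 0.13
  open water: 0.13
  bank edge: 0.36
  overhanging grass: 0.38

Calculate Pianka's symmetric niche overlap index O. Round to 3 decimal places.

0.948

Σ p₁ᵢp₂ᵢ = 0.0026 + 0.0156 + 0.1908 + 0.1254 = 0.3344
Σp_1ᵢ² = 0.02² + 0.12² + 0.53² + 0.33² = 0.0004 + 0.0144 + 0.2809 + 0.1089 = 0.4046
Σp_2ᵢ² = 0.13² + 0.13² + 0.36² + 0.38² = 0.0169 + 0.0169 + 0.1296 + 0.1444 = 0.3078
O = 0.3344 / √(0.4046 × 0.3078) = 0.3344 / 0.352896 = 0.94759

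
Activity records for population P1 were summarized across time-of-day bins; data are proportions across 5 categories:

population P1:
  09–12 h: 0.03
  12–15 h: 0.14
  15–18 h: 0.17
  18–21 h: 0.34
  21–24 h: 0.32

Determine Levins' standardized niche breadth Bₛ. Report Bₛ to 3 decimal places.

0.685

Σpᵢ² = 0.03² + 0.14² + 0.17² + 0.34² + 0.32² = 0.0009 + 0.0196 + 0.0289 + 0.1156 + 0.1024 = 0.2674
B = 1 / 0.2674 = 3.73972
Bₛ = (B − 1)/(n − 1) = (3.73972 − 1)/(5 − 1) = 2.73972/4 = 0.68493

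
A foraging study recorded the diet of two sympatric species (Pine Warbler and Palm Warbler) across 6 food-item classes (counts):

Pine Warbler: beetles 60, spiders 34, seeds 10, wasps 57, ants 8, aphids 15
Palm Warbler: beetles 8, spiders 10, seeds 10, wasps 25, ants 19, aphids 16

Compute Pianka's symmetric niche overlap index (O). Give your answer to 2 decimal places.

0.77

Proportions for Pine Warbler (n=184): 60/184=0.3261, 34/184=0.1848, 10/184=0.0543, 57/184=0.3098, 8/184=0.0435, 15/184=0.0815
Proportions for Palm Warbler (n=88): 8/88=0.0909, 10/88=0.1136, 10/88=0.1136, 25/88=0.2841, 19/88=0.2159, 16/88=0.1818
Σ p₁ᵢp₂ᵢ = 0.029642 + 0.020993 + 0.006168 + 0.088014 + 0.009392 + 0.014817 = 0.169026
Σp_1ᵢ² = 0.3261² + 0.1848² + 0.0543² + 0.3098² + 0.0435² + 0.0815² = 0.106341 + 0.034151 + 0.002948 + 0.095976 + 0.001892 + 0.006642 = 0.247950
Σp_2ᵢ² = 0.0909² + 0.1136² + 0.1136² + 0.2841² + 0.2159² + 0.1818² = 0.008263 + 0.012905 + 0.012905 + 0.080713 + 0.046613 + 0.033051 = 0.194450
O = 0.169026 / √(0.247950 × 0.194450) = 0.169026 / 0.2195766 = 0.7698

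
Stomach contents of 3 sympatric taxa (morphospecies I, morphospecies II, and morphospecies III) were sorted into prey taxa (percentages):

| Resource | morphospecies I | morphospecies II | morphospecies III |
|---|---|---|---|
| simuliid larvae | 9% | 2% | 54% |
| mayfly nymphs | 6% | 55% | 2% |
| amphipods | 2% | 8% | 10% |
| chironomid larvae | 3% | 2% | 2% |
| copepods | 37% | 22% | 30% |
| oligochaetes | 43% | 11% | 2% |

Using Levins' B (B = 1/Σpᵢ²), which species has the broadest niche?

morphospecies I

Convert percentages to proportions (divide by 100).
Σp_Iᵢ² = 0.09² + 0.06² + 0.02² + 0.03² + 0.37² + 0.43² = 0.0081 + 0.0036 + 0.0004 + 0.0009 + 0.1369 + 0.1849 = 0.3348
B_I = 1 / 0.3348 = 2.9869
Σp_IIᵢ² = 0.02² + 0.55² + 0.08² + 0.02² + 0.22² + 0.11² = 0.0004 + 0.3025 + 0.0064 + 0.0004 + 0.0484 + 0.0121 = 0.3702
B_II = 1 / 0.3702 = 2.7012
Σp_IIIᵢ² = 0.54² + 0.02² + 0.10² + 0.02² + 0.30² + 0.02² = 0.2916 + 0.0004 + 0.0100 + 0.0004 + 0.0900 + 0.0004 = 0.3928
B_III = 1 / 0.3928 = 2.5458
Highest B → broadest niche (most generalist): morphospecies I (B = 2.99).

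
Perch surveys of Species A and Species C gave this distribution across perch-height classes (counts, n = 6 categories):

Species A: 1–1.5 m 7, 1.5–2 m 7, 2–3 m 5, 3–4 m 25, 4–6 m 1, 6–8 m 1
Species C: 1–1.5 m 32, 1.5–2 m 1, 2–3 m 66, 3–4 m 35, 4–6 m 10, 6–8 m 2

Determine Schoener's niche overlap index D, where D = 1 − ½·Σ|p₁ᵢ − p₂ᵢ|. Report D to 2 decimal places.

0.54

Proportions for Species A (n=46): 7/46=0.1522, 7/46=0.1522, 5/46=0.1087, 25/46=0.5435, 1/46=0.0217, 1/46=0.0217
Proportions for Species C (n=146): 32/146=0.2192, 1/146=0.0068, 66/146=0.4521, 35/146=0.2397, 10/146=0.0685, 2/146=0.0137
Σ|p₁ᵢ − p₂ᵢ| = 0.0670 + 0.1454 + 0.3434 + 0.3038 + 0.0468 + 0.0080 = 0.9144
D = 1 − ½ × 0.9144 = 1 − 0.45720 = 0.54280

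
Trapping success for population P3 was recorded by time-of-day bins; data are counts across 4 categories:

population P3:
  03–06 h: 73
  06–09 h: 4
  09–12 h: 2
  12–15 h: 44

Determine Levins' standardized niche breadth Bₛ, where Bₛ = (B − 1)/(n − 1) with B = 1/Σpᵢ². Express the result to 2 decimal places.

Proportions for population P3 (n=123): 73/123=0.5935, 4/123=0.0325, 2/123=0.0163, 44/123=0.3577
Σpᵢ² = 0.5935² + 0.0325² + 0.0163² + 0.3577² = 0.352242 + 0.001056 + 0.000266 + 0.127949 = 0.481513
B = 1 / 0.481513 = 2.0768
Bₛ = (B − 1)/(n − 1) = (2.0768 − 1)/(4 − 1) = 1.0768/3 = 0.3589

0.36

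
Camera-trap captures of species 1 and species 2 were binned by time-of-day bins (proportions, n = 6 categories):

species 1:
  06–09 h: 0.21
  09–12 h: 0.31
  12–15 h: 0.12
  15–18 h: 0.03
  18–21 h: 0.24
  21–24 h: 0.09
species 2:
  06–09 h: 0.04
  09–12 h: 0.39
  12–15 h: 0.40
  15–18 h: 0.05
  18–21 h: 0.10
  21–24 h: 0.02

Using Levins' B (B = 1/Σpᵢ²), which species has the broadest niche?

species 1

Σp_1ᵢ² = 0.21² + 0.31² + 0.12² + 0.03² + 0.24² + 0.09² = 0.0441 + 0.0961 + 0.0144 + 0.0009 + 0.0576 + 0.0081 = 0.2212
B_1 = 1 / 0.2212 = 4.5208
Σp_2ᵢ² = 0.04² + 0.39² + 0.40² + 0.05² + 0.10² + 0.02² = 0.0016 + 0.1521 + 0.1600 + 0.0025 + 0.0100 + 0.0004 = 0.3266
B_2 = 1 / 0.3266 = 3.0618
Highest B → broadest niche (most generalist): species 1 (B = 4.52).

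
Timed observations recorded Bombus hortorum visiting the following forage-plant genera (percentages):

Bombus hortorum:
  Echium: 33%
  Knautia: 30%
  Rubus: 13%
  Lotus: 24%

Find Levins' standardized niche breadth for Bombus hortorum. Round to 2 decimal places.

Convert percentages to proportions (divide by 100).
Σpᵢ² = 0.33² + 0.30² + 0.13² + 0.24² = 0.1089 + 0.0900 + 0.0169 + 0.0576 = 0.2734
B = 1 / 0.2734 = 3.6576
Bₛ = (B − 1)/(n − 1) = (3.6576 − 1)/(4 − 1) = 2.6576/3 = 0.8859

0.89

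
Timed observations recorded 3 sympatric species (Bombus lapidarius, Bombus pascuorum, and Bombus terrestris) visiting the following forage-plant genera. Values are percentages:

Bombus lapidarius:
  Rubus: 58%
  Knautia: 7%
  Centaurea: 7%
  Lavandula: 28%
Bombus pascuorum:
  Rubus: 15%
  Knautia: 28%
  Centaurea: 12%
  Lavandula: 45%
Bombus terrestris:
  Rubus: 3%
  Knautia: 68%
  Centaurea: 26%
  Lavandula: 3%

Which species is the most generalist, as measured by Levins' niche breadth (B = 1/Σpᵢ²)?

Convert percentages to proportions (divide by 100).
Σp_lapiᵢ² = 0.58² + 0.07² + 0.07² + 0.28² = 0.3364 + 0.0049 + 0.0049 + 0.0784 = 0.4246
B_lapi = 1 / 0.4246 = 2.3552
Σp_pascᵢ² = 0.15² + 0.28² + 0.12² + 0.45² = 0.0225 + 0.0784 + 0.0144 + 0.2025 = 0.3178
B_pasc = 1 / 0.3178 = 3.1466
Σp_terrᵢ² = 0.03² + 0.68² + 0.26² + 0.03² = 0.0009 + 0.4624 + 0.0676 + 0.0009 = 0.5318
B_terr = 1 / 0.5318 = 1.8804
Highest B → broadest niche (most generalist): Bombus pascuorum (B = 3.15).

Bombus pascuorum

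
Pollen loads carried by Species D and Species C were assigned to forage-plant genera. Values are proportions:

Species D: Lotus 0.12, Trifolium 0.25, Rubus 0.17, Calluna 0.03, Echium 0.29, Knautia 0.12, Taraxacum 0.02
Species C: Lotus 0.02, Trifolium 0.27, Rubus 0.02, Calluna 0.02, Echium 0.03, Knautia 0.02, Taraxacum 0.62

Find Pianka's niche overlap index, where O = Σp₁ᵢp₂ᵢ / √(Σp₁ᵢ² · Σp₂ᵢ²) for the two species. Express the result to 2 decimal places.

Σ p₁ᵢp₂ᵢ = 0.0024 + 0.0675 + 0.0034 + 0.0006 + 0.0087 + 0.0024 + 0.0124 = 0.0974
Σp_1ᵢ² = 0.12² + 0.25² + 0.17² + 0.03² + 0.29² + 0.12² + 0.02² = 0.0144 + 0.0625 + 0.0289 + 0.0009 + 0.0841 + 0.0144 + 0.0004 = 0.2056
Σp_2ᵢ² = 0.02² + 0.27² + 0.02² + 0.02² + 0.03² + 0.02² + 0.62² = 0.0004 + 0.0729 + 0.0004 + 0.0004 + 0.0009 + 0.0004 + 0.3844 = 0.4598
O = 0.0974 / √(0.2056 × 0.4598) = 0.0974 / 0.30747 = 0.3168

0.32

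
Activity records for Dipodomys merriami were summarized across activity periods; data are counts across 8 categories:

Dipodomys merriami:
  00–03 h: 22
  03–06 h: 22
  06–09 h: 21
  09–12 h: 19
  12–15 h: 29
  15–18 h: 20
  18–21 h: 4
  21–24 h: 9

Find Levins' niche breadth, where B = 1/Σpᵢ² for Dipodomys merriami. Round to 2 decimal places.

Proportions for Dipodomys merriami (n=146): 22/146=0.1507, 22/146=0.1507, 21/146=0.1438, 19/146=0.1301, 29/146=0.1986, 20/146=0.1370, 4/146=0.0274, 9/146=0.0616
Σpᵢ² = 0.1507² + 0.1507² + 0.1438² + 0.1301² + 0.1986² + 0.1370² + 0.0274² + 0.0616² = 0.022710 + 0.022710 + 0.020678 + 0.016926 + 0.039442 + 0.018769 + 0.000751 + 0.003795 = 0.145781
B = 1 / 0.145781 = 6.8596

6.86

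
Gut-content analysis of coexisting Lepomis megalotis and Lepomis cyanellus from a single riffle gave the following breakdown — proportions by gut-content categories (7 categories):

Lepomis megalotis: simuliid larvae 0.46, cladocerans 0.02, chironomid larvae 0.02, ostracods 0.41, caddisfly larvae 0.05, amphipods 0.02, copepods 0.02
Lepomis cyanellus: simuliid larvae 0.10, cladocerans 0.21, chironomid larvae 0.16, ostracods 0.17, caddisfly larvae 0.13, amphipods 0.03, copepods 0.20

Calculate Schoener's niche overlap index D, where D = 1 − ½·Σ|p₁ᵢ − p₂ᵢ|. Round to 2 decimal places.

0.40

Σ|p₁ᵢ − p₂ᵢ| = 0.36 + 0.19 + 0.14 + 0.24 + 0.08 + 0.01 + 0.18 = 1.20
D = 1 − ½ × 1.20 = 1 − 0.600 = 0.4000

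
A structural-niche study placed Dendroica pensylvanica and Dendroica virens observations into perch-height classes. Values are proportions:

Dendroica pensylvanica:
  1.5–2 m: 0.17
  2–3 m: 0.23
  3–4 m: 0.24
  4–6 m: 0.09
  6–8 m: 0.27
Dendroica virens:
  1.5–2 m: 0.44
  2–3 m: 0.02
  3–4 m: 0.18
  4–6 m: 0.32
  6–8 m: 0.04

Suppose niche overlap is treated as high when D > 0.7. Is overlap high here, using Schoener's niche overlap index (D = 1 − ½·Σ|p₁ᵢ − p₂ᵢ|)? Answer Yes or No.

Σ|p₁ᵢ − p₂ᵢ| = 0.27 + 0.21 + 0.06 + 0.23 + 0.23 = 1.00
D = 1 − ½ × 1.00 = 1 − 0.500 = 0.5000
D = 0.5000 < 0.7 → No.

No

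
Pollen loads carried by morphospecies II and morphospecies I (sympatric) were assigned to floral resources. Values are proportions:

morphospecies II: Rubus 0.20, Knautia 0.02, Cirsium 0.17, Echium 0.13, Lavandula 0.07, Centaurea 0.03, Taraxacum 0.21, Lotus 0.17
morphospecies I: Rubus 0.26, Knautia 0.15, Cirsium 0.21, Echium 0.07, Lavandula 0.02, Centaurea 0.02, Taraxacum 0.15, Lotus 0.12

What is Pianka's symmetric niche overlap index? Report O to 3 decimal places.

Σ p₁ᵢp₂ᵢ = 0.0520 + 0.0030 + 0.0357 + 0.0091 + 0.0014 + 0.0006 + 0.0315 + 0.0204 = 0.1537
Σp_1ᵢ² = 0.20² + 0.02² + 0.17² + 0.13² + 0.07² + 0.03² + 0.21² + 0.17² = 0.0400 + 0.0004 + 0.0289 + 0.0169 + 0.0049 + 0.0009 + 0.0441 + 0.0289 = 0.1650
Σp_2ᵢ² = 0.26² + 0.15² + 0.21² + 0.07² + 0.02² + 0.02² + 0.15² + 0.12² = 0.0676 + 0.0225 + 0.0441 + 0.0049 + 0.0004 + 0.0004 + 0.0225 + 0.0144 = 0.1768
O = 0.1537 / √(0.1650 × 0.1768) = 0.1537 / 0.170798 = 0.89989

0.900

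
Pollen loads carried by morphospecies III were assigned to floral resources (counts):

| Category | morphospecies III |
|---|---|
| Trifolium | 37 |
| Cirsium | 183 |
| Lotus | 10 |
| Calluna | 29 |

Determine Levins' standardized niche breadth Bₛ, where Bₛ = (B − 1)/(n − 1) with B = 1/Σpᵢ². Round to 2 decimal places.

Proportions for morphospecies III (n=259): 37/259=0.1429, 183/259=0.7066, 10/259=0.0386, 29/259=0.1120
Σpᵢ² = 0.1429² + 0.7066² + 0.0386² + 0.1120² = 0.020420 + 0.499284 + 0.001490 + 0.012544 = 0.533738
B = 1 / 0.533738 = 1.8736
Bₛ = (B − 1)/(n − 1) = (1.8736 − 1)/(4 − 1) = 0.8736/3 = 0.2912

0.29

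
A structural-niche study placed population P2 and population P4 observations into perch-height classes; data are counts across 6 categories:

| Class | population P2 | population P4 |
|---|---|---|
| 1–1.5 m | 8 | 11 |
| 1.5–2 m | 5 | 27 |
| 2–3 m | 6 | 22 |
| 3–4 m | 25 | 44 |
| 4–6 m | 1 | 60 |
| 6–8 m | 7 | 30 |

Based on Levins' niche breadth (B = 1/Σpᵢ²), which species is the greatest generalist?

Proportions for population P2 (n=52): 8/52=0.1538, 5/52=0.0962, 6/52=0.1154, 25/52=0.4808, 1/52=0.0192, 7/52=0.1346
Proportions for population P4 (n=194): 11/194=0.0567, 27/194=0.1392, 22/194=0.1134, 44/194=0.2268, 60/194=0.3093, 30/194=0.1546
Σp_P2ᵢ² = 0.1538² + 0.0962² + 0.1154² + 0.4808² + 0.0192² + 0.1346² = 0.023654 + 0.009254 + 0.013317 + 0.231169 + 0.000369 + 0.018117 = 0.295880
B_P2 = 1 / 0.295880 = 3.3797
Σp_P4ᵢ² = 0.0567² + 0.1392² + 0.1134² + 0.2268² + 0.3093² + 0.1546² = 0.003215 + 0.019377 + 0.012860 + 0.051438 + 0.095666 + 0.023901 = 0.206457
B_P4 = 1 / 0.206457 = 4.8436
Highest B → broadest niche (most generalist): population P4 (B = 4.84).

population P4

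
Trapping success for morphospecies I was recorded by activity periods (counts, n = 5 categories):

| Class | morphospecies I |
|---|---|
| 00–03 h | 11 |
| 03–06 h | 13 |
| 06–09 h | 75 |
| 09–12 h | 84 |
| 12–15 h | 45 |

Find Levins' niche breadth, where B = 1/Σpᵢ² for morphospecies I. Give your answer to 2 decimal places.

Proportions for morphospecies I (n=228): 11/228=0.0482, 13/228=0.0570, 75/228=0.3289, 84/228=0.3684, 45/228=0.1974
Σpᵢ² = 0.0482² + 0.0570² + 0.3289² + 0.3684² + 0.1974² = 0.002323 + 0.003249 + 0.108175 + 0.135719 + 0.038967 = 0.288433
B = 1 / 0.288433 = 3.4670

3.47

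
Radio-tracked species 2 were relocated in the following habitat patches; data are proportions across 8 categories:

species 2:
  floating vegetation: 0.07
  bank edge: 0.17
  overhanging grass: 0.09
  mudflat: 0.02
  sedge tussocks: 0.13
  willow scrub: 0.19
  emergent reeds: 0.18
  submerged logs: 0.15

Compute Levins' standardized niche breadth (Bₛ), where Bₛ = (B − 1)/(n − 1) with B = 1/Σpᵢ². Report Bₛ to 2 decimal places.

Σpᵢ² = 0.07² + 0.17² + 0.09² + 0.02² + 0.13² + 0.19² + 0.18² + 0.15² = 0.0049 + 0.0289 + 0.0081 + 0.0004 + 0.0169 + 0.0361 + 0.0324 + 0.0225 = 0.1502
B = 1 / 0.1502 = 6.6578
Bₛ = (B − 1)/(n − 1) = (6.6578 − 1)/(8 − 1) = 5.6578/7 = 0.8083

0.81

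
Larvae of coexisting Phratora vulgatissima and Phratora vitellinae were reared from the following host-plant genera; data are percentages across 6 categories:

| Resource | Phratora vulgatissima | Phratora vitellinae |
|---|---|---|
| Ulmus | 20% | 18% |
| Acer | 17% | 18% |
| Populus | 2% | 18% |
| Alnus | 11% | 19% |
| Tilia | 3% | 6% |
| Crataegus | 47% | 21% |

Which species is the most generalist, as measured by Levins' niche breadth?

Convert percentages to proportions (divide by 100).
Σp_vulgᵢ² = 0.20² + 0.17² + 0.02² + 0.11² + 0.03² + 0.47² = 0.0400 + 0.0289 + 0.0004 + 0.0121 + 0.0009 + 0.2209 = 0.3032
B_vulg = 1 / 0.3032 = 3.2982
Σp_viteᵢ² = 0.18² + 0.18² + 0.18² + 0.19² + 0.06² + 0.21² = 0.0324 + 0.0324 + 0.0324 + 0.0361 + 0.0036 + 0.0441 = 0.1810
B_vite = 1 / 0.1810 = 5.5249
Highest B → broadest niche (most generalist): Phratora vitellinae (B = 5.52).

Phratora vitellinae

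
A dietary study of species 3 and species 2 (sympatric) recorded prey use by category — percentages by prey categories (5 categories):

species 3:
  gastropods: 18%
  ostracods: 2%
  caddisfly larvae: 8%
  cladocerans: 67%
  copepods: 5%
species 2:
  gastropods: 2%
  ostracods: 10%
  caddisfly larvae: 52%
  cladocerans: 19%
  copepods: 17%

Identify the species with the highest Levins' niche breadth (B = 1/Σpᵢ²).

species 2

Convert percentages to proportions (divide by 100).
Σp_3ᵢ² = 0.18² + 0.02² + 0.08² + 0.67² + 0.05² = 0.0324 + 0.0004 + 0.0064 + 0.4489 + 0.0025 = 0.4906
B_3 = 1 / 0.4906 = 2.0383
Σp_2ᵢ² = 0.02² + 0.10² + 0.52² + 0.19² + 0.17² = 0.0004 + 0.0100 + 0.2704 + 0.0361 + 0.0289 = 0.3458
B_2 = 1 / 0.3458 = 2.8918
Highest B → broadest niche (most generalist): species 2 (B = 2.89).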